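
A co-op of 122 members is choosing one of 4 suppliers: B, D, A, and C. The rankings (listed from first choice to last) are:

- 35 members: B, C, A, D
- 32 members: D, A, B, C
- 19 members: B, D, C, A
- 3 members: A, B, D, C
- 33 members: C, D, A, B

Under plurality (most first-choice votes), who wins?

First-place votes: B 54, D 32, A 3, C 33.
B has the most first-place votes.

B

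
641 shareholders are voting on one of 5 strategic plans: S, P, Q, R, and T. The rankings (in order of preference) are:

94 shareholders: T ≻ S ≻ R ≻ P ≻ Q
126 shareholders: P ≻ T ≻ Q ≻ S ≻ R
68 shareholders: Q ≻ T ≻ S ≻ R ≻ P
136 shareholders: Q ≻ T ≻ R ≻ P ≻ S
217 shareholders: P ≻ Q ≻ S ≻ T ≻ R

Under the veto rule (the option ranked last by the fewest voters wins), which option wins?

T

Last-place votes: S 136, P 68, Q 94, R 343, T 0.
T is ranked last by the fewest voters, so T wins.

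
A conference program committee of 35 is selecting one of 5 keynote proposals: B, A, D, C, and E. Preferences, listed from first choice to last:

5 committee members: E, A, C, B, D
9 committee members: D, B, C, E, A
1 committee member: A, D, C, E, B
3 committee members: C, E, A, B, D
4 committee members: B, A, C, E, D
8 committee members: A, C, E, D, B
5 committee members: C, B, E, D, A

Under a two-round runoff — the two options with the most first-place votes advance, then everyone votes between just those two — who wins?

Round 1 first-place votes: B 4, A 9, D 9, C 8, E 5.
A and D advance.
Runoff: A is preferred to D by 21 voters; D by 14.
A wins the runoff.

A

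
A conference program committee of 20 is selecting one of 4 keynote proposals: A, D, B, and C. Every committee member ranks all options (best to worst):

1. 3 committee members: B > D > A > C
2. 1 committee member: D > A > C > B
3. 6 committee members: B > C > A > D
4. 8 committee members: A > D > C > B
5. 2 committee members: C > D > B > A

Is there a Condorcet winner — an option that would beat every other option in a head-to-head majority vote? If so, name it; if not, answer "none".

Checking pairwise contests:
B beats A 11–9.
A beats D 14–6.
D beats B 11–9.
A beats C 12–8.
Every option loses at least one head-to-head, so there is no Condorcet winner.

none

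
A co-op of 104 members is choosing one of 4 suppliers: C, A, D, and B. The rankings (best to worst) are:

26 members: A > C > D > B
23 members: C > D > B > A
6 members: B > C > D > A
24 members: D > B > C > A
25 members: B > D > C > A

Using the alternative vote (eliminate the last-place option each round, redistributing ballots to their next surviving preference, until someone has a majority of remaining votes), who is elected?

D

Round 1: C 23, A 26, D 24, B 31. Eliminate C.
Round 2: A 26, D 47, B 31. Eliminate A.
Round 3: D 73, B 31. D has a majority.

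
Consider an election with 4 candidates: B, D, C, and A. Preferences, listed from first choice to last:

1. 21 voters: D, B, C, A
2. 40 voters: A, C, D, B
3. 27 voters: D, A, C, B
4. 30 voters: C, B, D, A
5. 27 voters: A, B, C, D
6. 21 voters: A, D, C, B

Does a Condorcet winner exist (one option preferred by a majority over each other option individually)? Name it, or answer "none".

A

A vs B: 115–51 for A.
A vs D: 88–78 for A.
A vs C: 115–51 for A.
A beats every other option head-to-head.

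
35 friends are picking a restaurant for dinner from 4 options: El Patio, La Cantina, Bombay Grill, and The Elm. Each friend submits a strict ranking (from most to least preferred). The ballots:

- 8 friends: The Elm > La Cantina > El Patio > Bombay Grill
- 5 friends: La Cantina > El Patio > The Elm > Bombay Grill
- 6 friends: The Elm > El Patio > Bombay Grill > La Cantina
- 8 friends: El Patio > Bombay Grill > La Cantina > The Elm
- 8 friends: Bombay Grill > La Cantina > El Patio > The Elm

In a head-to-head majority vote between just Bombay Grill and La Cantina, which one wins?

Voters preferring Bombay Grill to La Cantina: 22; preferring La Cantina to Bombay Grill: 13.
Bombay Grill wins the head-to-head.

Bombay Grill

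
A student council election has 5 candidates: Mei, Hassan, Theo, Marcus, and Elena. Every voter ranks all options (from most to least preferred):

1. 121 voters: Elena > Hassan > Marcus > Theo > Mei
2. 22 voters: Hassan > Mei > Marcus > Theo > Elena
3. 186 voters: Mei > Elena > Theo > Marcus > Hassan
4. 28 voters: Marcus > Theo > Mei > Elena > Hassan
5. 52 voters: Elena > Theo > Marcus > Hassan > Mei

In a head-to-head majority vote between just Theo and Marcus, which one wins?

Voters preferring Theo to Marcus: 238; preferring Marcus to Theo: 171.
Theo wins the head-to-head.

Theo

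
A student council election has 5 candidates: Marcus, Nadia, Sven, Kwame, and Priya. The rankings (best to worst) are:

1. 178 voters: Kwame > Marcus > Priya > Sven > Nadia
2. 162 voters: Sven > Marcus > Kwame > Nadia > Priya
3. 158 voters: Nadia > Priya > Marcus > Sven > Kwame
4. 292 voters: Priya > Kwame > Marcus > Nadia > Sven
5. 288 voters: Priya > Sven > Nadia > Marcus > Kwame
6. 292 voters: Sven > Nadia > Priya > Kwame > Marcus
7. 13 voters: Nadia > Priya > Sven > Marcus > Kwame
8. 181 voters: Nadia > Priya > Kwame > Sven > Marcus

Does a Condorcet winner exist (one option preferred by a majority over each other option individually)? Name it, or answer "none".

Checking pairwise contests:
Nadia beats Marcus 932–632.
Sven beats Nadia 920–644.
Priya beats Sven 1110–454.
Nadia beats Kwame 932–632.
Nadia beats Priya 806–758.
Every option loses at least one head-to-head, so there is no Condorcet winner.

none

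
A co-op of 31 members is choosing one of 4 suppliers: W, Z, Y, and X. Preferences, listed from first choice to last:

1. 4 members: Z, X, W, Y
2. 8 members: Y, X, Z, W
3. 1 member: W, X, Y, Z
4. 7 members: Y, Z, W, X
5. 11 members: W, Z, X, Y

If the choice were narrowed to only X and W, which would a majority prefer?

W

Voters preferring X to W: 12; preferring W to X: 19.
W wins the head-to-head.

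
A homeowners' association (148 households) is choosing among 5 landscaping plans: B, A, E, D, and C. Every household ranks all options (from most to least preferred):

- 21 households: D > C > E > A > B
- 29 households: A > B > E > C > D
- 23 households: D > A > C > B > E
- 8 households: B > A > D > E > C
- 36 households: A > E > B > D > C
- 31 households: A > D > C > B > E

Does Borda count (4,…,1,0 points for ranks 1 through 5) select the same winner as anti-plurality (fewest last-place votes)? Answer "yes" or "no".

Borda — scores: B 245, A 498, E 216, D 321, C 200. Winner: A.
Anti-plurality — last-place votes: B 21, A 0, E 54, D 29, C 44. Winner: A.
The two methods agree.

yes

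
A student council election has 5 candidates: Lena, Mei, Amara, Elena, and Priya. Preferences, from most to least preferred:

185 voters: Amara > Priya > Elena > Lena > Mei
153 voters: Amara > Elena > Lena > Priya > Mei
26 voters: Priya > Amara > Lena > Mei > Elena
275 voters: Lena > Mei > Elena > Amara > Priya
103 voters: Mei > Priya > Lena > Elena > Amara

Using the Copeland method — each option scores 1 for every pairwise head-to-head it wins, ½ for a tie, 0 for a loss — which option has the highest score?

Lena

Lena: beats Mei, Amara, Elena, and Priya → score 4.
Mei: beats Amara, Elena, and Priya; loses to Lena → score 3.
Amara: beats Priya; loses to Lena, Mei, and Elena → score 1.
Elena: beats Amara and Priya; loses to Lena and Mei → score 2.
Priya: loses to Lena, Mei, Amara, and Elena → score 0.
Lena has the best pairwise record.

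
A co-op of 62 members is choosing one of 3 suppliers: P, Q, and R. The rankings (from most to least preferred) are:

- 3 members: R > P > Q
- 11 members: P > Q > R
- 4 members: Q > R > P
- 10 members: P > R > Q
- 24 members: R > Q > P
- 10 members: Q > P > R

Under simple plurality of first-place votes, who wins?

R

First-place votes: P 21, Q 14, R 27.
R has the most first-place votes.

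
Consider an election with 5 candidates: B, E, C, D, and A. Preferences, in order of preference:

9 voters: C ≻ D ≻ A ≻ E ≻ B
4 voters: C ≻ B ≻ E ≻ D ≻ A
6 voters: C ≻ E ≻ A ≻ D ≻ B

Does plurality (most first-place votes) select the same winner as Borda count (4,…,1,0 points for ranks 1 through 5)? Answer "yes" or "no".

Plurality — first-place votes: B 0, E 0, C 19, D 0, A 0. Winner: C.
Borda — scores: B 12, E 35, C 76, D 37, A 30. Winner: C.
The two methods agree.

yes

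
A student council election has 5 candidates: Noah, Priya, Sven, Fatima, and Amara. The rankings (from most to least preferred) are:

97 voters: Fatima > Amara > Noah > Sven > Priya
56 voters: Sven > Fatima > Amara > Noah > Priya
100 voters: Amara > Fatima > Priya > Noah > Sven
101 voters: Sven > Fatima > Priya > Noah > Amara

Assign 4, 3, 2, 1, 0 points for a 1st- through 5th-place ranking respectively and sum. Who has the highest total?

Noah: 97·2 + 56·1 + 100·1 + 101·1 = 451
Priya: 97·0 + 56·0 + 100·2 + 101·2 = 402
Sven: 97·1 + 56·4 + 100·0 + 101·4 = 725
Fatima: 97·4 + 56·3 + 100·3 + 101·3 = 1159
Amara: 97·3 + 56·2 + 100·4 + 101·0 = 803
Fatima has the highest Borda score (1159).

Fatima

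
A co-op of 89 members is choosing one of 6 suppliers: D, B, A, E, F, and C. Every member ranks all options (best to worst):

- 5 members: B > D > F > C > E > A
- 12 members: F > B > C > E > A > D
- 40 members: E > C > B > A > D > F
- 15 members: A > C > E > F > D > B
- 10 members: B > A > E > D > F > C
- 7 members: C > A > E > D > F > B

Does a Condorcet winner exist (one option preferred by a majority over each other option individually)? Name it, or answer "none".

E

E vs D: 84–5 for E.
E vs B: 62–27 for E.
E vs A: 57–32 for E.
E vs F: 72–17 for E.
E vs C: 50–39 for E.
E beats every other option head-to-head.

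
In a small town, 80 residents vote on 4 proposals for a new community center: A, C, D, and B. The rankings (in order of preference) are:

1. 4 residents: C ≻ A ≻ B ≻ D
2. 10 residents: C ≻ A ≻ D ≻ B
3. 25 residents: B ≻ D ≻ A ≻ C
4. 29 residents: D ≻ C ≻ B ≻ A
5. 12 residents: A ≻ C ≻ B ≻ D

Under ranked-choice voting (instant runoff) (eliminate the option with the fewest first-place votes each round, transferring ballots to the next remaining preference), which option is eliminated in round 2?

B

Round 1: A 12, C 14, D 29, B 25. Eliminate A.
Round 2: C 26, D 29, B 25. Eliminate B.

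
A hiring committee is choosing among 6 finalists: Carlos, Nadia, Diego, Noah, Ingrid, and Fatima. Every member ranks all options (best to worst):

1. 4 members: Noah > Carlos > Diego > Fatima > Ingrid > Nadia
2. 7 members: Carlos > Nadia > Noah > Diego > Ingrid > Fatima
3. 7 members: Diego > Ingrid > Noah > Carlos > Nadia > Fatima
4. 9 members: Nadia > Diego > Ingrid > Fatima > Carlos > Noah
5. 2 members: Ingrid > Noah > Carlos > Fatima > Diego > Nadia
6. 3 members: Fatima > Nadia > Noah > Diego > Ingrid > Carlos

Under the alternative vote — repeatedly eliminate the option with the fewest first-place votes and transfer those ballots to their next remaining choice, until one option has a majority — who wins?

Round 1: Carlos 7, Nadia 9, Diego 7, Noah 4, Ingrid 2, Fatima 3. Eliminate Ingrid.
Round 2: Carlos 7, Nadia 9, Diego 7, Noah 6, Fatima 3. Eliminate Fatima.
Round 3: Carlos 7, Nadia 12, Diego 7, Noah 6. Eliminate Noah.
Round 4: Carlos 13, Nadia 12, Diego 7. Eliminate Diego.
Round 5: Carlos 20, Nadia 12. Carlos has a majority.

Carlos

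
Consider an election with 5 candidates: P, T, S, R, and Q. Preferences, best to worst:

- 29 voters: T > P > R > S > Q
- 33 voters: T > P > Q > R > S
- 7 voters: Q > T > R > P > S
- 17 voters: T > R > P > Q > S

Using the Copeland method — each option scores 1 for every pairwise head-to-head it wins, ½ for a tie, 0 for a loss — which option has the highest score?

P: beats S, R, and Q; loses to T → score 3.
T: beats P, S, R, and Q → score 4.
S: loses to P, T, R, and Q → score 0.
R: beats S and Q; loses to P and T → score 2.
Q: beats S; loses to P, T, and R → score 1.
T has the best pairwise record.

T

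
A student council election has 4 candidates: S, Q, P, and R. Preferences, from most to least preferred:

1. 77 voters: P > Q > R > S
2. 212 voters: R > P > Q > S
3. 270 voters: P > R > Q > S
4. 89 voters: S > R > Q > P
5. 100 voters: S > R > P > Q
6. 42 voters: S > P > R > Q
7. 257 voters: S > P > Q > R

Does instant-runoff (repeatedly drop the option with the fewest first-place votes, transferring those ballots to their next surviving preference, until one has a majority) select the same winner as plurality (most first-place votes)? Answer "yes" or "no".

no

Instant-runoff — R1 S 488, Q 0, P 347, R 212 (Q out); R2 S 488, P 347, R 212 (R out); R3 S 488, P 559 (P winner). Winner: P.
Plurality — first-place votes: S 488, Q 0, P 347, R 212. Winner: S.
The two methods disagree.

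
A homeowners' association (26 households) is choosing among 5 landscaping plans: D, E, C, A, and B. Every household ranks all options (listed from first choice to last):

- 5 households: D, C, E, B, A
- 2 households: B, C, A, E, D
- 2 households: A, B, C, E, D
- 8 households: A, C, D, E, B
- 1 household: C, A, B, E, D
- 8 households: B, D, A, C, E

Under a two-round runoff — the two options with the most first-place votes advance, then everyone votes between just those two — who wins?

B

Round 1 first-place votes: D 5, E 0, C 1, A 10, B 10.
A and B advance.
Runoff: A is preferred to B by 11 voters; B by 15.
B wins the runoff.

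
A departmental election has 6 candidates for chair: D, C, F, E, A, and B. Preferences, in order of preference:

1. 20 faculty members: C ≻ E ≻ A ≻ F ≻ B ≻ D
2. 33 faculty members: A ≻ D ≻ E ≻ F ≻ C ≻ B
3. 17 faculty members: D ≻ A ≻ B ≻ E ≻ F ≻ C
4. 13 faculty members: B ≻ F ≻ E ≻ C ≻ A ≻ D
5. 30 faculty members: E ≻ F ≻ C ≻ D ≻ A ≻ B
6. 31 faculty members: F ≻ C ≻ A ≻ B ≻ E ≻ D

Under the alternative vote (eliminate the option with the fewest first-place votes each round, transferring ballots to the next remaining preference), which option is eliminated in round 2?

D

Round 1: D 17, C 20, F 31, E 30, A 33, B 13. Eliminate B.
Round 2: D 17, C 20, F 44, E 30, A 33. Eliminate D.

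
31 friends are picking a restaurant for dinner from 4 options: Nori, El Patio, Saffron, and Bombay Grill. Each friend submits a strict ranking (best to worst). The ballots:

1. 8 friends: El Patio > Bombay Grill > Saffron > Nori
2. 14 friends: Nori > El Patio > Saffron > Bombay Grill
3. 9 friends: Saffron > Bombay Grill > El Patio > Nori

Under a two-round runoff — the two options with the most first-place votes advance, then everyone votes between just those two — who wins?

Saffron

Round 1 first-place votes: Nori 14, El Patio 8, Saffron 9, Bombay Grill 0.
Nori and Saffron advance.
Runoff: Nori is preferred to Saffron by 14 voters; Saffron by 17.
Saffron wins the runoff.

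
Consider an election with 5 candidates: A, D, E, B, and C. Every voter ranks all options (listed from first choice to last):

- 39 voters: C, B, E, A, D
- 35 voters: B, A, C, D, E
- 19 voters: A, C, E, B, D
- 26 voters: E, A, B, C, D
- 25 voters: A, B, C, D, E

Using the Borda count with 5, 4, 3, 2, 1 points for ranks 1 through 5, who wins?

B

A: 39·2 + 35·4 + 19·5 + 26·4 + 25·5 = 542
D: 39·1 + 35·2 + 19·1 + 26·1 + 25·2 = 204
E: 39·3 + 35·1 + 19·3 + 26·5 + 25·1 = 364
B: 39·4 + 35·5 + 19·2 + 26·3 + 25·4 = 547
C: 39·5 + 35·3 + 19·4 + 26·2 + 25·3 = 503
B has the highest Borda score (547).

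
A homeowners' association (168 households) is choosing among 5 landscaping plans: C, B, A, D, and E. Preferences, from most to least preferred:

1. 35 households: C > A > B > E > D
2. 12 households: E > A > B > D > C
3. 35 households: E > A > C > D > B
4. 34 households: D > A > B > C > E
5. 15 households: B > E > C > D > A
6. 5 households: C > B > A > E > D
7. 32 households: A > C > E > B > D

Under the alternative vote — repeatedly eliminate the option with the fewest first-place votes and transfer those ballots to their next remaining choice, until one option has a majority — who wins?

C

Round 1: C 40, B 15, A 32, D 34, E 47. Eliminate B.
Round 2: C 40, A 32, D 34, E 62. Eliminate A.
Round 3: C 72, D 34, E 62. Eliminate D.
Round 4: C 106, E 62. C has a majority.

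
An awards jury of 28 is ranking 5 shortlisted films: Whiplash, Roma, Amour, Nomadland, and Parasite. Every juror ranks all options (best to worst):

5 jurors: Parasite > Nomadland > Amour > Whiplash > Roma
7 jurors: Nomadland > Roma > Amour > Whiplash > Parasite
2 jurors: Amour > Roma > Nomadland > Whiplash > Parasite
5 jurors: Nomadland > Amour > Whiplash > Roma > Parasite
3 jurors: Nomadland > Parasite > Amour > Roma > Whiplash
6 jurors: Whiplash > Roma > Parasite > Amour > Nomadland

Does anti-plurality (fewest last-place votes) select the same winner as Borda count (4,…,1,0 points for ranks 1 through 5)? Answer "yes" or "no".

no

Anti-plurality — last-place votes: Whiplash 3, Roma 5, Amour 0, Nomadland 6, Parasite 14. Winner: Amour.
Borda — scores: Whiplash 48, Roma 53, Amour 59, Nomadland 79, Parasite 41. Winner: Nomadland.
The two methods disagree.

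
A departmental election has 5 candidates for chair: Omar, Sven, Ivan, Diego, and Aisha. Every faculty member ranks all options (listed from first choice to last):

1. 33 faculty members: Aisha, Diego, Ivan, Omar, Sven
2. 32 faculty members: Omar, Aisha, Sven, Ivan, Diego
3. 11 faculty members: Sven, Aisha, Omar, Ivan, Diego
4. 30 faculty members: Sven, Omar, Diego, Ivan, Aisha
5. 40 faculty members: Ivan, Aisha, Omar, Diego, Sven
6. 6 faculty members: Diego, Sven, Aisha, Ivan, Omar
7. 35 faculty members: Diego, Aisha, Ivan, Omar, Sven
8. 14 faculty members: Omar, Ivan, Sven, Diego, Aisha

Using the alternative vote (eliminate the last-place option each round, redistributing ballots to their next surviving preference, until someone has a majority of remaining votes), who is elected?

Omar

Round 1: Omar 46, Sven 41, Ivan 40, Diego 41, Aisha 33. Eliminate Aisha.
Round 2: Omar 46, Sven 41, Ivan 40, Diego 74. Eliminate Ivan.
Round 3: Omar 86, Sven 41, Diego 74. Eliminate Sven.
Round 4: Omar 127, Diego 74. Omar has a majority.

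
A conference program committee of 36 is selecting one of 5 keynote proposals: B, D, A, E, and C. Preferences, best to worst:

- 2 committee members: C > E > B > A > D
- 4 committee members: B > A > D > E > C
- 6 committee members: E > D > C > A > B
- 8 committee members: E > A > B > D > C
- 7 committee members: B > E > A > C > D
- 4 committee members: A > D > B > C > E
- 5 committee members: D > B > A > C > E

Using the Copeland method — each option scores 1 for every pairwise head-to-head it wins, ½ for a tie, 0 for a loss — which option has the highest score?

B: beats D, E, and C; ties A → score 3.5.
D: beats C; loses to B, A, and E → score 1.
A: beats D and C; ties B; loses to E → score 2.5.
E: beats D, A, and C; loses to B → score 3.
C: loses to B, D, A, and E → score 0.
B has the best pairwise record.

B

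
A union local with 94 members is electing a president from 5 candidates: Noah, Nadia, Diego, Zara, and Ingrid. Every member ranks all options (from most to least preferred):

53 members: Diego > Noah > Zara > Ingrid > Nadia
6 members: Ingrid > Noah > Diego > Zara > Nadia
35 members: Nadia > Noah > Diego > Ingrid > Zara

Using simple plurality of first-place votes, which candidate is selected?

Diego

First-place votes: Noah 0, Nadia 35, Diego 53, Zara 0, Ingrid 6.
Diego has the most first-place votes.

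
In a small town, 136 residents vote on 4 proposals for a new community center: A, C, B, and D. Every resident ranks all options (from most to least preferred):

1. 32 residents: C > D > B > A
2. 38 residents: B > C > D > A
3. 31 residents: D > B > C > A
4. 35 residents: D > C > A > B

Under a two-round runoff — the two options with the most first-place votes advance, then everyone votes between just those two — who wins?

D

Round 1 first-place votes: A 0, C 32, B 38, D 66.
D and B advance.
Runoff: D is preferred to B by 98 voters; B by 38.
D wins the runoff.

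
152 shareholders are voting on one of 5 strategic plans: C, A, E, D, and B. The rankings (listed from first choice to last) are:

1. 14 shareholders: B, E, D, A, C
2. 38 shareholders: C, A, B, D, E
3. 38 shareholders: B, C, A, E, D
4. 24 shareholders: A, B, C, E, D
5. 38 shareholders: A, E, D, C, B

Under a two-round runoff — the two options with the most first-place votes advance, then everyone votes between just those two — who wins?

A

Round 1 first-place votes: C 38, A 62, E 0, D 0, B 52.
A and B advance.
Runoff: A is preferred to B by 100 voters; B by 52.
A wins the runoff.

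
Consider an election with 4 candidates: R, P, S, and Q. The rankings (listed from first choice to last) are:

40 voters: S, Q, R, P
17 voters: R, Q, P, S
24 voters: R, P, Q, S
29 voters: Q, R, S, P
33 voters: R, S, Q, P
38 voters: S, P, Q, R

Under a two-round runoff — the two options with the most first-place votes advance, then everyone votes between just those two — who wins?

R

Round 1 first-place votes: R 74, P 0, S 78, Q 29.
S and R advance.
Runoff: S is preferred to R by 78 voters; R by 103.
R wins the runoff.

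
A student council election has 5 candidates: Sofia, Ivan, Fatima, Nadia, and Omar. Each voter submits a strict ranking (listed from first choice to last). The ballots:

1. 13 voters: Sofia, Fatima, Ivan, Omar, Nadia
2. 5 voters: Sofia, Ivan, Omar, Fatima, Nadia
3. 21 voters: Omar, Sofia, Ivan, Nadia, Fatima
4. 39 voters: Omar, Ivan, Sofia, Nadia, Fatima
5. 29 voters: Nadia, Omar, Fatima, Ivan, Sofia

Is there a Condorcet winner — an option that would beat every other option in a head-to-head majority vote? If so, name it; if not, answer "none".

Omar

Omar vs Sofia: 89–18 for Omar.
Omar vs Ivan: 89–18 for Omar.
Omar vs Fatima: 94–13 for Omar.
Omar vs Nadia: 78–29 for Omar.
Omar beats every other option head-to-head.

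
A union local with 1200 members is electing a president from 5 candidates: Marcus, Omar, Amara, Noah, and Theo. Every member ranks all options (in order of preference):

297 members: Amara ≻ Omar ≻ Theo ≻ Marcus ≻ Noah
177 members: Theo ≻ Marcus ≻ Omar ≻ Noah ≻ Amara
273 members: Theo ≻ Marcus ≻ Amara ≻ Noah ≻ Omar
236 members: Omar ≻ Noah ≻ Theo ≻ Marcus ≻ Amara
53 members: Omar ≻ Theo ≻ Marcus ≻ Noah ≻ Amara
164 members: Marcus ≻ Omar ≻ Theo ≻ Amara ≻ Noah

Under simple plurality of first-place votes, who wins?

Theo

First-place votes: Marcus 164, Omar 289, Amara 297, Noah 0, Theo 450.
Theo has the most first-place votes.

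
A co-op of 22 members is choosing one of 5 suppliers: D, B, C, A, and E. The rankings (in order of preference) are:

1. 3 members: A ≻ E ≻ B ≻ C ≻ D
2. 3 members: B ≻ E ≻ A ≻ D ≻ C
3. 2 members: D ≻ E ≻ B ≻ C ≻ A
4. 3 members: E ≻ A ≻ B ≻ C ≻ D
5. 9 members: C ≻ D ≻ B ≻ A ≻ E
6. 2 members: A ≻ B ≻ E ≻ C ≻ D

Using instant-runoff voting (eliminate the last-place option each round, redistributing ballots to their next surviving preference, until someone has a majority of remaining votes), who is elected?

E

Round 1: D 2, B 3, C 9, A 5, E 3. Eliminate D.
Round 2: B 3, C 9, A 5, E 5. Eliminate B.
Round 3: C 9, A 5, E 8. Eliminate A.
Round 4: C 9, E 13. E has a majority.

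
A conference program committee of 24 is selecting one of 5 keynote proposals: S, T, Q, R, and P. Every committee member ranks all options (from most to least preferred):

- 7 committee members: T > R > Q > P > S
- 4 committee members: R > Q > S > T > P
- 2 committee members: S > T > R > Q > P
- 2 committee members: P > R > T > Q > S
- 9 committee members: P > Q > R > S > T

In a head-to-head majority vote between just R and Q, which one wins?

R

Voters preferring R to Q: 15; preferring Q to R: 9.
R wins the head-to-head.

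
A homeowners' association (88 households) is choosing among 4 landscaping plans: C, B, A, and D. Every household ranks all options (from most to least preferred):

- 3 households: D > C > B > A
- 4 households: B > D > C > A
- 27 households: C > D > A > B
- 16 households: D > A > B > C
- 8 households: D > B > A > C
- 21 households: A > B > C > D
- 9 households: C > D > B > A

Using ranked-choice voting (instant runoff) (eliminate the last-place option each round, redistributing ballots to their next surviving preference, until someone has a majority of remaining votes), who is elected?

Round 1: C 36, B 4, A 21, D 27. Eliminate B.
Round 2: C 36, A 21, D 31. Eliminate A.
Round 3: C 57, D 31. C has a majority.

C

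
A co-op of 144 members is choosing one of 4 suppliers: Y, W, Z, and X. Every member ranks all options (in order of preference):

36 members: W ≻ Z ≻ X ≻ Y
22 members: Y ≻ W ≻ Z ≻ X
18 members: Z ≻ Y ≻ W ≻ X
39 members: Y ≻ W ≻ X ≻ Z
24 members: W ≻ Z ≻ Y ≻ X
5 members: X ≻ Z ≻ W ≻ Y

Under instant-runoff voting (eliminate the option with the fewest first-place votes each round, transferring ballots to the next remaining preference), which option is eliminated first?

X

Round 1: Y 61, W 60, Z 18, X 5. Eliminate X.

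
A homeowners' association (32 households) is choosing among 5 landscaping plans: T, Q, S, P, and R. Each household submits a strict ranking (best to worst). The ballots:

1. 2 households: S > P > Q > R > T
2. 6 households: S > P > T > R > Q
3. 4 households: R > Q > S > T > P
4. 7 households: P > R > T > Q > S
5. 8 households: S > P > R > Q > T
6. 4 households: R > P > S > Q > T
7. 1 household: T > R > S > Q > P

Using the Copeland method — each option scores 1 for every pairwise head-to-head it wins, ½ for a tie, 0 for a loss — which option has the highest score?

T: loses to Q, S, P, and R → score 0.
Q: beats T; loses to S, P, and R → score 1.
S: beats T, Q, and P; ties R → score 3.5.
P: beats T, Q, and R; loses to S → score 3.
R: beats T and Q; ties S; loses to P → score 2.5.
S has the best pairwise record.

S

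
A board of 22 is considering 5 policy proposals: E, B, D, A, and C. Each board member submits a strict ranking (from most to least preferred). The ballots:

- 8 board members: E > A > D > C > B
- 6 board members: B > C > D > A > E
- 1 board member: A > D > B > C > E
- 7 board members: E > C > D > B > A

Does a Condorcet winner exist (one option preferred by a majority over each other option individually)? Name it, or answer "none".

E vs B: 15–7 for E.
E vs D: 15–7 for E.
E vs A: 15–7 for E.
E vs C: 15–7 for E.
E beats every other option head-to-head.

E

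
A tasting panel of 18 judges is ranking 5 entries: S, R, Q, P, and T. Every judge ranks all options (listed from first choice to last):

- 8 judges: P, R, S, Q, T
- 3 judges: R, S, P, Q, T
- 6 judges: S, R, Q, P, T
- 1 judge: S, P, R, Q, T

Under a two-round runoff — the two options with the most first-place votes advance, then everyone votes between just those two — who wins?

Round 1 first-place votes: S 7, R 3, Q 0, P 8, T 0.
P and S advance.
Runoff: P is preferred to S by 8 voters; S by 10.
S wins the runoff.

S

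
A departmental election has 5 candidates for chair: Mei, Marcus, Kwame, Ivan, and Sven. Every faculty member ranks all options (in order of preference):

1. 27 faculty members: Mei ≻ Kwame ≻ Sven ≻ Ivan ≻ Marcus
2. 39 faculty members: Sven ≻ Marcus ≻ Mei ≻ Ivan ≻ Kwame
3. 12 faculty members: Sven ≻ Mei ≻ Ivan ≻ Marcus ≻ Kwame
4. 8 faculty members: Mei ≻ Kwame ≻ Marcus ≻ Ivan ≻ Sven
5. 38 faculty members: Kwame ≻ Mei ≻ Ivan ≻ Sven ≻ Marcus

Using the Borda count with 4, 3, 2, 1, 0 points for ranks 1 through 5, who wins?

Mei: 27·4 + 39·2 + 12·3 + 8·4 + 38·3 = 368
Marcus: 27·0 + 39·3 + 12·1 + 8·2 + 38·0 = 145
Kwame: 27·3 + 39·0 + 12·0 + 8·3 + 38·4 = 257
Ivan: 27·1 + 39·1 + 12·2 + 8·1 + 38·2 = 174
Sven: 27·2 + 39·4 + 12·4 + 8·0 + 38·1 = 296
Mei has the highest Borda score (368).

Mei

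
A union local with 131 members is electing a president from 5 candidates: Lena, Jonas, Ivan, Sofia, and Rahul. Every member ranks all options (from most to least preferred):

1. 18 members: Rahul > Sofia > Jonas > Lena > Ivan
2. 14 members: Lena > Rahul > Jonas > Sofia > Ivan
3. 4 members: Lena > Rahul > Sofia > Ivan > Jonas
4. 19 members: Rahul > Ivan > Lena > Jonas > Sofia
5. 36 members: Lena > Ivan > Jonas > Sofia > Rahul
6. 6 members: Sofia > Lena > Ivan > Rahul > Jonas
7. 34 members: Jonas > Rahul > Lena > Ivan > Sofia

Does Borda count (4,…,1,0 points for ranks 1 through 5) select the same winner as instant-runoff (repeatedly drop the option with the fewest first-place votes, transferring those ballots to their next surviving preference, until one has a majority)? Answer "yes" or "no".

no

Borda — scores: Lena 358, Jonas 291, Ivan 215, Sofia 136, Rahul 310. Winner: Lena.
Instant-runoff — R1 Lena 54, Jonas 34, Ivan 0, Sofia 6, Rahul 37 (Ivan out); R2 Lena 54, Jonas 34, Sofia 6, Rahul 37 (Sofia out); R3 Lena 60, Jonas 34, Rahul 37 (Jonas out); R4 Lena 60, Rahul 71 (Rahul winner). Winner: Rahul.
The two methods disagree.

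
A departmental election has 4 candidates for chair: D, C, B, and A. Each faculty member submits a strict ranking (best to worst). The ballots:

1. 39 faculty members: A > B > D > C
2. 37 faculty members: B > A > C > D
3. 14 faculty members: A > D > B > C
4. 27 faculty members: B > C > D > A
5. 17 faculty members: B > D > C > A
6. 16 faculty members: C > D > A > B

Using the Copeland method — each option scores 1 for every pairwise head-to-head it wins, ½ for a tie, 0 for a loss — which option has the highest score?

D: loses to C, B, and A → score 0.
C: beats D; loses to B and A → score 1.
B: beats D, C, and A → score 3.
A: beats D and C; loses to B → score 2.
B has the best pairwise record.

B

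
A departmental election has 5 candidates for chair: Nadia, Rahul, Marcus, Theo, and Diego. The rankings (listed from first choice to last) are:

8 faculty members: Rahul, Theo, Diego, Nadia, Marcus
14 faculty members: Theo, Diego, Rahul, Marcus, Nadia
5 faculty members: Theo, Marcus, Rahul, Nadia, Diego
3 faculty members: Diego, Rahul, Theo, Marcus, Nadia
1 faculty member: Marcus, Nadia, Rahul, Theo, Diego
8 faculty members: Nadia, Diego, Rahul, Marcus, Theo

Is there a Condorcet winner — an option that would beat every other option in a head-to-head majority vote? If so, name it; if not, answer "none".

Checking pairwise contests:
Rahul beats Nadia 30–9.
Diego beats Rahul 25–14.
Rahul beats Marcus 33–6.
Rahul beats Theo 20–19.
Theo beats Diego 28–11.
Every option loses at least one head-to-head, so there is no Condorcet winner.

none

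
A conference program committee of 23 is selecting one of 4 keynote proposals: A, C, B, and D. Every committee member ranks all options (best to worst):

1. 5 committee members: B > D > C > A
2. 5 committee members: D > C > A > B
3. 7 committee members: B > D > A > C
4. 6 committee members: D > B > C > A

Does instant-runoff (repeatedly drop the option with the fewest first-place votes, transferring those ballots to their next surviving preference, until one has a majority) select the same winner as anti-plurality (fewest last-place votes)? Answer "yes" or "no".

Instant-runoff — R1 A 0, C 0, B 12, D 11 (B winner). Winner: B.
Anti-plurality — last-place votes: A 11, C 7, B 5, D 0. Winner: D.
The two methods disagree.

no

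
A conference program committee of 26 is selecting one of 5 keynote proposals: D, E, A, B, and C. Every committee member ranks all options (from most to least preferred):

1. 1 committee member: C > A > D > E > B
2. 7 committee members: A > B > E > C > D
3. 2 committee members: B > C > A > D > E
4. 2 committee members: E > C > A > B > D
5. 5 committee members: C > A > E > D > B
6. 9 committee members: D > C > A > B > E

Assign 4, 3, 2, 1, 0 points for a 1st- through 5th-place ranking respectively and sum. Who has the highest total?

D: 1·2 + 7·0 + 2·1 + 2·0 + 5·1 + 9·4 = 45
E: 1·1 + 7·2 + 2·0 + 2·4 + 5·2 + 9·0 = 33
A: 1·3 + 7·4 + 2·2 + 2·2 + 5·3 + 9·2 = 72
B: 1·0 + 7·3 + 2·4 + 2·1 + 5·0 + 9·1 = 40
C: 1·4 + 7·1 + 2·3 + 2·3 + 5·4 + 9·3 = 70
A has the highest Borda score (72).

A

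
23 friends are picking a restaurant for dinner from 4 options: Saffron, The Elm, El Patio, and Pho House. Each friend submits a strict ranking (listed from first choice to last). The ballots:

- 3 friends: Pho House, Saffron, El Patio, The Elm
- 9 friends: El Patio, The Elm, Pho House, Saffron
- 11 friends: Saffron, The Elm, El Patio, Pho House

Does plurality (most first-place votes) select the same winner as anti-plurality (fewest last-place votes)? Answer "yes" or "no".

no

Plurality — first-place votes: Saffron 11, The Elm 0, El Patio 9, Pho House 3. Winner: Saffron.
Anti-plurality — last-place votes: Saffron 9, The Elm 3, El Patio 0, Pho House 11. Winner: El Patio.
The two methods disagree.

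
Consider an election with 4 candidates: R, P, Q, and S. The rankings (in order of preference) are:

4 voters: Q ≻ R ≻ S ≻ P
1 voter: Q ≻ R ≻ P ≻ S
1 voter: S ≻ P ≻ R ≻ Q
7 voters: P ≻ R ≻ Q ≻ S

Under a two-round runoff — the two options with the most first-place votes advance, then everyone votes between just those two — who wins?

P

Round 1 first-place votes: R 0, P 7, Q 5, S 1.
P and Q advance.
Runoff: P is preferred to Q by 8 voters; Q by 5.
P wins the runoff.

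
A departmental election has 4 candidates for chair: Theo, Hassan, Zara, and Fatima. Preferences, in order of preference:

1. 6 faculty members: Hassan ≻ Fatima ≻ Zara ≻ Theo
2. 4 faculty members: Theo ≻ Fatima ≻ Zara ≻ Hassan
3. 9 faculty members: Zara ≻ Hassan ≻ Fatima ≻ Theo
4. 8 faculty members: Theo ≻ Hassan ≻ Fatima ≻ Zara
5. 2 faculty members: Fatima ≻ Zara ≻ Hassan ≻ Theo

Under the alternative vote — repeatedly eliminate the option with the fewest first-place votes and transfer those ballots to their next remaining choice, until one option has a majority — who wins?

Zara

Round 1: Theo 12, Hassan 6, Zara 9, Fatima 2. Eliminate Fatima.
Round 2: Theo 12, Hassan 6, Zara 11. Eliminate Hassan.
Round 3: Theo 12, Zara 17. Zara has a majority.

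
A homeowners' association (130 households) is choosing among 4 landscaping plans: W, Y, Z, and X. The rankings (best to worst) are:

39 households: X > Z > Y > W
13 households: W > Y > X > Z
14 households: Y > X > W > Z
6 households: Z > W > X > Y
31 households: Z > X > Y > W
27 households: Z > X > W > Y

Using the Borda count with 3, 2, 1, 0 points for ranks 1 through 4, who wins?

X

W: 39·0 + 13·3 + 14·1 + 6·2 + 31·0 + 27·1 = 92
Y: 39·1 + 13·2 + 14·3 + 6·0 + 31·1 + 27·0 = 138
Z: 39·2 + 13·0 + 14·0 + 6·3 + 31·3 + 27·3 = 270
X: 39·3 + 13·1 + 14·2 + 6·1 + 31·2 + 27·2 = 280
X has the highest Borda score (280).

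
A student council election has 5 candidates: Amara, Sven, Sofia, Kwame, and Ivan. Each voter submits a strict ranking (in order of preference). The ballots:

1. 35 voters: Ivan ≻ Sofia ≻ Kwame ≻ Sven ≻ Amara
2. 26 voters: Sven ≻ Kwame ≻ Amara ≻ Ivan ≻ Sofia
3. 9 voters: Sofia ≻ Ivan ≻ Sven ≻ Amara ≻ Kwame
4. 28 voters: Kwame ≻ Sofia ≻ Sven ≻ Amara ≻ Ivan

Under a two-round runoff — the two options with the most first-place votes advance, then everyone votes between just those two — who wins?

Kwame

Round 1 first-place votes: Amara 0, Sven 26, Sofia 9, Kwame 28, Ivan 35.
Ivan and Kwame advance.
Runoff: Ivan is preferred to Kwame by 44 voters; Kwame by 54.
Kwame wins the runoff.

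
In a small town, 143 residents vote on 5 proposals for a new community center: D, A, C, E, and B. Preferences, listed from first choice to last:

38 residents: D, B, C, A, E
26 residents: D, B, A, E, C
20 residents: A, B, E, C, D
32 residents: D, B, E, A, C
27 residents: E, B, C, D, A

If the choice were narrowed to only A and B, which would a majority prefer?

Voters preferring A to B: 20; preferring B to A: 123.
B wins the head-to-head.

B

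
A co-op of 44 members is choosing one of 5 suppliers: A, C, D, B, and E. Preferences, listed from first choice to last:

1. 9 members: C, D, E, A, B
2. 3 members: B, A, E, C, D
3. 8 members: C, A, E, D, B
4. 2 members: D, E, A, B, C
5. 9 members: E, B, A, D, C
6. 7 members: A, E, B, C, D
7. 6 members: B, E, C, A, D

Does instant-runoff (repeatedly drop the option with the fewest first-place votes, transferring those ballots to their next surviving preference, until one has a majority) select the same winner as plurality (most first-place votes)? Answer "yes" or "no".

Instant-runoff — R1 A 7, C 17, D 2, B 9, E 9 (D out); R2 A 7, C 17, B 9, E 11 (A out); R3 C 17, B 9, E 18 (B out); R4 C 17, E 27 (E winner). Winner: E.
Plurality — first-place votes: A 7, C 17, D 2, B 9, E 9. Winner: C.
The two methods disagree.

no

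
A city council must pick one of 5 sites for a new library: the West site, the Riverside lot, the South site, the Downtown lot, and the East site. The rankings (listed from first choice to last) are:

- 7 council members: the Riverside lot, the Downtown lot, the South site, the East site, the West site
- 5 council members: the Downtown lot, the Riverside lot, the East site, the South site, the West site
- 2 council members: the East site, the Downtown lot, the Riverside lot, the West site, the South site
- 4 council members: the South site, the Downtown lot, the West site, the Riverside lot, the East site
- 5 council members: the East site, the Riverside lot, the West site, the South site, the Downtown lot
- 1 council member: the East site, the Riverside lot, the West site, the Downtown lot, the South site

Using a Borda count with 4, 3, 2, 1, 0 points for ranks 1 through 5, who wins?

the West site: 7·0 + 5·0 + 2·1 + 4·2 + 5·2 + 1·2 = 22
the Riverside lot: 7·4 + 5·3 + 2·2 + 4·1 + 5·3 + 1·3 = 69
the South site: 7·2 + 5·1 + 2·0 + 4·4 + 5·1 + 1·0 = 40
the Downtown lot: 7·3 + 5·4 + 2·3 + 4·3 + 5·0 + 1·1 = 60
the East site: 7·1 + 5·2 + 2·4 + 4·0 + 5·4 + 1·4 = 49
the Riverside lot has the highest Borda score (69).

the Riverside lot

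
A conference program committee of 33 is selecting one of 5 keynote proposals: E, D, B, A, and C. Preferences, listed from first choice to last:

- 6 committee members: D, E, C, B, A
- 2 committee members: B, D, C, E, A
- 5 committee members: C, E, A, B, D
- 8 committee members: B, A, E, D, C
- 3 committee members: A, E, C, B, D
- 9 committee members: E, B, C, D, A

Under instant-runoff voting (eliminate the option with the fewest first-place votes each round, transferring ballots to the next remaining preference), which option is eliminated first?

A

Round 1: E 9, D 6, B 10, A 3, C 5. Eliminate A.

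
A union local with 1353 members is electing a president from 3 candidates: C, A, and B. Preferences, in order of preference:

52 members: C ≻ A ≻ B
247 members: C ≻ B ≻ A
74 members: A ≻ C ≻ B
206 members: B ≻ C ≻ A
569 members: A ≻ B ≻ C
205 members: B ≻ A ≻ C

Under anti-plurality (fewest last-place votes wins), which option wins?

Last-place votes: C 774, A 453, B 126.
B is ranked last by the fewest voters, so B wins.

B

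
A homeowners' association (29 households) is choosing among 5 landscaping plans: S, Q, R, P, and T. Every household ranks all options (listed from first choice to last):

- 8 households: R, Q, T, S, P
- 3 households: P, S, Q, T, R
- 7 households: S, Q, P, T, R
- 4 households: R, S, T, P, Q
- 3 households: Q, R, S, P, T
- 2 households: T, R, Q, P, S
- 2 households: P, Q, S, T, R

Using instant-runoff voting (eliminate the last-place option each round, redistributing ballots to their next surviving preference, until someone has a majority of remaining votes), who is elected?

R

Round 1: S 7, Q 3, R 12, P 5, T 2. Eliminate T.
Round 2: S 7, Q 3, R 14, P 5. Eliminate Q.
Round 3: S 7, R 17, P 5. R has a majority.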